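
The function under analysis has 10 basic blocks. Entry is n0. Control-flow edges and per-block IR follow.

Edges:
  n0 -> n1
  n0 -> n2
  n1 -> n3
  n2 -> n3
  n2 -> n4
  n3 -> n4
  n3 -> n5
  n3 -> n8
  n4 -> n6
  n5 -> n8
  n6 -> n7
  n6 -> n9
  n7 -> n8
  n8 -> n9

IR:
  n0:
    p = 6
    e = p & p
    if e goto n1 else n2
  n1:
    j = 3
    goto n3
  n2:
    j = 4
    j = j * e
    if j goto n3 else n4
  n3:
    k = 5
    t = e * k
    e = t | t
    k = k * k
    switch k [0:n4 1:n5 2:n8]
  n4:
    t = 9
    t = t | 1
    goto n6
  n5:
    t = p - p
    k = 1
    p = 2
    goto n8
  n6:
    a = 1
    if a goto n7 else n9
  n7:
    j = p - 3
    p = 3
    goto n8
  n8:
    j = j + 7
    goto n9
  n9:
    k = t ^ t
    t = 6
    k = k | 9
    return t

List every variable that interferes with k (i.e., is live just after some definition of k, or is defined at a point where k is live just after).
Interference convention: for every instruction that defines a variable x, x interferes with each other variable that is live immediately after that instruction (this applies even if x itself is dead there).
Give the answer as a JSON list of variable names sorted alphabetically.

Per-block:
  n0 def {e,p} use ∅
  n1 def {j} use ∅
  n2 def {j} use {e}
  n3 def {e,k,t} use {e}
  n4 def {t} use ∅
  n5 def {k,p,t} use {p}
  n6 def {a} use ∅
  n7 def {j,p} use {p}
  n8 def {j} use {j}
  n9 def {k,t} use {t}

Backward fixpoint:
  live n0: ∅→{e,p}
  live n1: {e,p}→{e,j,p}
  live n2: {e,p}→{e,j,p}
  live n3: {e,j,p}→{j,p,t}
  live n4: {p}→{p,t}
  live n5: {j,p}→{j,t}
  live n6: {p,t}→{p,t}
  live n7: {p,t}→{j,t}
  live n8: {j,t}→{t}
  live n9: {t}→∅

Interfere edges:
  a↔{p,t}
  e↔{j,k,p,t}
  j↔{e,k,p,t}
  k↔{e,j,p,t}
  p↔{a,e,j,k,t}
  t↔{a,e,j,k,p}

N(k) = ["e", "j", "p", "t"]

Answer: ["e", "j", "p", "t"]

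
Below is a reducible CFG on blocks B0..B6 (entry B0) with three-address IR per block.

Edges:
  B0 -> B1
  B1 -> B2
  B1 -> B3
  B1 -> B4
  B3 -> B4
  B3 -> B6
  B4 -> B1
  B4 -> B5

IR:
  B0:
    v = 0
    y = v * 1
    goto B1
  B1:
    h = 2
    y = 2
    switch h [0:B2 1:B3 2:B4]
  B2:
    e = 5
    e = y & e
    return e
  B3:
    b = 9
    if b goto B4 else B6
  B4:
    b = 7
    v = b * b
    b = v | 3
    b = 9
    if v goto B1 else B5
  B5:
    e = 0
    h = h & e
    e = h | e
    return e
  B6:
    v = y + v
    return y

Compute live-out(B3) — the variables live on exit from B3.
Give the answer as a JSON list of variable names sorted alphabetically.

Per-block:
  B0 def {v,y} use ∅
  B1 def {h,y} use ∅
  B2 def {e} use {y}
  B3 def {b} use ∅
  B4 def {b,v} use ∅
  B5 def {e,h} use {h}
  B6 def {v} use {v,y}

Liveness:
  B0 li=∅ lo={v}
  B1 li={v} lo={h,v,y}
  B2 li={y} lo=∅
  B3 li={h,v,y} lo={h,v,y}
  B4 li={h} lo={h,v}
  B5 li={h} lo=∅
  B6 li={v,y} lo=∅

live-out(B3) = ["h", "v", "y"]

Answer: ["h", "v", "y"]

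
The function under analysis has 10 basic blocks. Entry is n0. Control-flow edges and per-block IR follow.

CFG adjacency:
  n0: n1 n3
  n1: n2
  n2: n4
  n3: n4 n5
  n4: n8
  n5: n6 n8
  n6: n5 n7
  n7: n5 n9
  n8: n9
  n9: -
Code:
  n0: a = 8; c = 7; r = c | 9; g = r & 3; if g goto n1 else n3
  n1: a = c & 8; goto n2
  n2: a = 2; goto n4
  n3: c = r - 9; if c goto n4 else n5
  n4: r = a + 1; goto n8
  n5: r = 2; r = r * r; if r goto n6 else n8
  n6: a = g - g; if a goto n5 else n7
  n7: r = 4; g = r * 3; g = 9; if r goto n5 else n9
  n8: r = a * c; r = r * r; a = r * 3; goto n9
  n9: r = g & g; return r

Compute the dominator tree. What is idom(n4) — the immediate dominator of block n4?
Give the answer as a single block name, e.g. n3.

Answer: n0

Working:
idom tree: n1←n0 n2←n1 n3←n0 n4←n0 n5←n3 n6←n5 n7←n6 n8←n0 n9←n0
Dom at joins:
  n4: preds {n2,n3}: {n0,n1,n2} ∩ {n0,n3} = {n0}; idom=n0
  n5: preds {n3,n6,n7}: {n0,n3} ∩ {n0,n3,n5,n6} ∩ {n0,n3,n5,n6,n7} = {n0,n3}; idom=n3
  n8: preds {n4,n5}: {n0,n4} ∩ {n0,n3,n5} = {n0}; idom=n0
  n9: preds {n7,n8}: {n0,n3,n5,n6,n7} ∩ {n0,n8} = {n0}; idom=n0

idom(n4) = n0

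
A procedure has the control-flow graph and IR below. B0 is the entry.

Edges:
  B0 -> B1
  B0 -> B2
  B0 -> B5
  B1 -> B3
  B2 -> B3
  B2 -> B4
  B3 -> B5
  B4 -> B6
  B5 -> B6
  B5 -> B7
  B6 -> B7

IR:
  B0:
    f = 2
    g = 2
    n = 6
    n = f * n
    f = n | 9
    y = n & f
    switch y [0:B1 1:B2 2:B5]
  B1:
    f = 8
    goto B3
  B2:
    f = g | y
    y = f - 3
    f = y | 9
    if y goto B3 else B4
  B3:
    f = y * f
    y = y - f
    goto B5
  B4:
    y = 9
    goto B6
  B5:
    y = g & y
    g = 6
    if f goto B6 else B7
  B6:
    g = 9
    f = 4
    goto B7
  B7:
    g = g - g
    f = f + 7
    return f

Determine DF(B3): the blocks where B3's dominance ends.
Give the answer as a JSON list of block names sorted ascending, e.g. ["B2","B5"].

Answer: ["B5"]

Analysis:
idom tree: B1←B0 B2←B0 B3←B0 B4←B2 B5←B0 B6←B0 B7←B0
Dom∩ at merges:
  B3: preds {B1,B2}: {B0,B1} ∩ {B0,B2} = {B0}; idom=B0
  B5: preds {B0,B3}: {B0} ∩ {B0,B3} = {B0}; idom=B0
  B6: preds {B4,B5}: {B0,B2,B4} ∩ {B0,B5} = {B0}; idom=B0
  B7: preds {B5,B6}: {B0,B5} ∩ {B0,B6} = {B0}; idom=B0

Frontier:
  join B3 pred B1: B1 stop@B0
  join B3 pred B2: B2 stop@B0
  join B5 pred B0: · stop@B0
  join B5 pred B3: B3 stop@B0
  join B6 pred B4: B4→B2 stop@B0
  join B6 pred B5: B5 stop@B0
  join B7 pred B5: B5 stop@B0
  join B7 pred B6: B6 stop@B0
  DF(B0)=∅
  DF(B1)={B3}
  DF(B2)={B3,B6}
  DF(B3)={B5}
  DF(B4)={B6}
  DF(B5)={B6,B7}
  DF(B6)={B7}
  DF(B7)=∅

DF(B3) = ["B5"]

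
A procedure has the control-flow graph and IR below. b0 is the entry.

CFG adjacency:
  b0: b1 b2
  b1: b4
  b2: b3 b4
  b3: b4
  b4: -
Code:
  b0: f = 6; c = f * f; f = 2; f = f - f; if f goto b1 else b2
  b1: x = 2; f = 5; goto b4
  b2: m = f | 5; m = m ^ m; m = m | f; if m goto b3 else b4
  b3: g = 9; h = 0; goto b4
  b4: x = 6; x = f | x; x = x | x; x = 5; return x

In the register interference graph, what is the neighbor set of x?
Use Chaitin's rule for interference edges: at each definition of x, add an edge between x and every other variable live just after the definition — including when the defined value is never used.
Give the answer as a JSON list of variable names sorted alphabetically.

Answer: ["f"]

Working:
Per-block:
  b0 def {c,f} use ∅
  b1 def {f,x} use ∅
  b2 def {m} use {f}
  b3 def {g,h} use ∅
  b4 def {x} use {f}

Liveness:
  b0: in=∅ out={f}
  b1: in=∅ out={f}
  b2: in={f} out={f}
  b3: in={f} out={f}
  b4: in={f} out=∅

Interference:
  c↔∅
  f↔{g,h,m,x}
  g↔{f}
  h↔{f}
  m↔{f}
  x↔{f}

N(x) = ["f"]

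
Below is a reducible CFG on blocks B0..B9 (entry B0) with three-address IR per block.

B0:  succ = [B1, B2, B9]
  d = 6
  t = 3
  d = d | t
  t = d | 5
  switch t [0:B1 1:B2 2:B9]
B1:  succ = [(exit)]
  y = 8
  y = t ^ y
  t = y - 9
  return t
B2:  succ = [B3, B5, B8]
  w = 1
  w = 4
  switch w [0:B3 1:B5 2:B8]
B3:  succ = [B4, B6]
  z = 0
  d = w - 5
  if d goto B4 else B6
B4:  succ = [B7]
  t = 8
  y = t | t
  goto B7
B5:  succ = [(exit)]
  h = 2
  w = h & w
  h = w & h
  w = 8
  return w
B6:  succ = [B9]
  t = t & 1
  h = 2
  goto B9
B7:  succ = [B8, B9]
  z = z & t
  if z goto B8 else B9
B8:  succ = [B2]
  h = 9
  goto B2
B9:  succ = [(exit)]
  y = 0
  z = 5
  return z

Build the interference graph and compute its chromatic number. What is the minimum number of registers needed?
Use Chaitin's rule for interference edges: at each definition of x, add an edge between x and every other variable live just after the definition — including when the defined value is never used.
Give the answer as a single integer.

Answer: 3

Analysis:
Per-block:
  B0: def={d,t} ue=∅
  B1: def={t,y} ue={t}
  B2: def={w} ue=∅
  B3: def={d,z} ue={w}
  B4: def={t,y} ue=∅
  B5: def={h,w} ue={w}
  B6: def={h,t} ue={t}
  B7: def={z} ue={t,z}
  B8: def={h} ue=∅
  B9: def={y,z} ue=∅

Liveness:
  live B0: ∅→{t}
  live B1: {t}→∅
  live B2: {t}→{t,w}
  live B3: {t,w}→{t,z}
  live B4: {z}→{t,z}
  live B5: {w}→∅
  live B6: {t}→∅
  live B7: {t,z}→{t}
  live B8: {t}→{t}
  live B9: ∅→∅

Interference:
  d↔{t,z}
  h↔{t,w}
  t↔{d,h,w,y,z}
  w↔{h,t,z}
  y↔{t,z}
  z↔{d,t,w,y}

Registers:
  lower bound: {d,t,z} mutually conflict ⇒ χ ≥ 3
  3-colouring: c0={t}  c1={h,z}  c2={d,w,y}
  χ = 3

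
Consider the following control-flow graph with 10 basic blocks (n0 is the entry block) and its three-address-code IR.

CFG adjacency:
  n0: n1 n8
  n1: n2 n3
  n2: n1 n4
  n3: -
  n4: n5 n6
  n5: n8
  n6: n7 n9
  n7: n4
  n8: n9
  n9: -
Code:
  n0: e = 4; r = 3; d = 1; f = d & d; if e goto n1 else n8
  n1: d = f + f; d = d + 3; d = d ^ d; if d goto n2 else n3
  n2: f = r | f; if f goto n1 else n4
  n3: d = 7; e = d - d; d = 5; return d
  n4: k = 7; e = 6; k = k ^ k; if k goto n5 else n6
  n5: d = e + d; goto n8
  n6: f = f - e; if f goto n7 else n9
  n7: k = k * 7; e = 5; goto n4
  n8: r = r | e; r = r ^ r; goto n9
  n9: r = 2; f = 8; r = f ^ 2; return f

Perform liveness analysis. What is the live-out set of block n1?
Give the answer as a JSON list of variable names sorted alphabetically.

Block summaries:
  n0: {d,e,f,r} / ∅
  n1: {d} / {f}
  n2: {f} / {f,r}
  n3: {d,e} / ∅
  n4: {e,k} / ∅
  n5: {d} / {d,e}
  n6: {f} / {e,f}
  n7: {e,k} / {k}
  n8: {r} / {e,r}
  n9: {f,r} / ∅

Backward fixpoint:
  n0: in=∅ out={e,f,r}
  n1: in={f,r} out={d,f,r}
  n2: in={d,f,r} out={d,f,r}
  n3: in=∅ out=∅
  n4: in={d,f,r} out={d,e,f,k,r}
  n5: in={d,e,r} out={e,r}
  n6: in={d,e,f,k,r} out={d,f,k,r}
  n7: in={d,f,k,r} out={d,f,r}
  n8: in={e,r} out=∅
  n9: in=∅ out=∅

live-out(n1) = ["d", "f", "r"]

Answer: ["d", "f", "r"]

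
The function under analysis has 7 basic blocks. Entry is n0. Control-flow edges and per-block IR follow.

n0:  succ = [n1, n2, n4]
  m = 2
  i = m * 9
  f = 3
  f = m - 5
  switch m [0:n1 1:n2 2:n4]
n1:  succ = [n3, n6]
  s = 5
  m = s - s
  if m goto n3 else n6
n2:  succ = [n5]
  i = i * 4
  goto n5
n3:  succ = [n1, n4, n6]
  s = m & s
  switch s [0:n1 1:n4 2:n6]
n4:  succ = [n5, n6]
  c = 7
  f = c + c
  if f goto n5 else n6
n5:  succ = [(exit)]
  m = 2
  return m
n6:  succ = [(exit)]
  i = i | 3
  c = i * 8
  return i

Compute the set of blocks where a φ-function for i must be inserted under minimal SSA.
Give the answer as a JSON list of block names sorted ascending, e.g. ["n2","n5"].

idom tree: n1←n0 n2←n0 n3←n1 n4←n0 n5←n0 n6←n0
Dom∩ at merges:
  n1: preds {n0,n3}: {n0} ∩ {n0,n1,n3} = {n0}; idom=n0
  n4: preds {n0,n3}: {n0} ∩ {n0,n1,n3} = {n0}; idom=n0
  n5: preds {n2,n4}: {n0,n2} ∩ {n0,n4} = {n0}; idom=n0
  n6: preds {n1,n3,n4}: {n0,n1} ∩ {n0,n1,n3} ∩ {n0,n4} = {n0}; idom=n0

DF walk-up:
  join n1 pred n0: · stop@n0
  join n1 pred n3: n3→n1 stop@n0
  join n4 pred n0: · stop@n0
  join n4 pred n3: n3→n1 stop@n0
  join n5 pred n2: n2 stop@n0
  join n5 pred n4: n4 stop@n0
  join n6 pred n1: n1 stop@n0
  join n6 pred n3: n3→n1 stop@n0
  join n6 pred n4: n4 stop@n0
  n0 → ∅
  n1 → {n1,n4,n6}
  n2 → {n5}
  n3 → {n1,n4,n6}
  n4 → {n5,n6}
  n5 → ∅
  n6 → ∅

φ for i: defs {n0,n2,n6}
  DF⁺ = {n5}

Answer: ["n5"]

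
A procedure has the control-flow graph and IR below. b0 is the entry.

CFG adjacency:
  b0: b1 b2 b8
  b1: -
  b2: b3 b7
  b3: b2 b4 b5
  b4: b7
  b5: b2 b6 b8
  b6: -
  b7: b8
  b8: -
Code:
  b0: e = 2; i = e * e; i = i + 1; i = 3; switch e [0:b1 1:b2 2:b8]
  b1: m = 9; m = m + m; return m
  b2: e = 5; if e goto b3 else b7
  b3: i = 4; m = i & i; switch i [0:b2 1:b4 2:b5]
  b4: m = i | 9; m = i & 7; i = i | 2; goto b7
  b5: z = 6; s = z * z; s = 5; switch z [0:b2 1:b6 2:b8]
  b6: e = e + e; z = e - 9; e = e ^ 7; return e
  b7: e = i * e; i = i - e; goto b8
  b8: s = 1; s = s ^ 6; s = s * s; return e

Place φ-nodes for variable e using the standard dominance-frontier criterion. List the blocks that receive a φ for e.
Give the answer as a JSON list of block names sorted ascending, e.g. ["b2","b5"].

idom tree: b1←b0 b2←b0 b3←b2 b4←b3 b5←b3 b6←b5 b7←b2 b8←b0
Join-block Dom:
  b2: preds {b0,b3,b5}: {b0} ∩ {b0,b2,b3} ∩ {b0,b2,b3,b5} = {b0}; idom=b0
  b7: preds {b2,b4}: {b0,b2} ∩ {b0,b2,b3,b4} = {b0,b2}; idom=b2
  b8: preds {b0,b5,b7}: {b0} ∩ {b0,b2,b3,b5} ∩ {b0,b2,b7} = {b0}; idom=b0

DF walk-up:
  b2←b0: walk · to b0
  b2←b3: walk b3→b2 to b0
  b2←b5: walk b5→b3→b2 to b0
  b7←b2: walk · to b2
  b7←b4: walk b4→b3 to b2
  b8←b0: walk · to b0
  b8←b5: walk b5→b3→b2 to b0
  b8←b7: walk b7→b2 to b0
  b0 → ∅
  b1 → ∅
  b2 → {b2,b8}
  b3 → {b2,b7,b8}
  b4 → {b7}
  b5 → {b2,b8}
  b6 → ∅
  b7 → {b8}
  b8 → ∅

φ for e: defs {b0,b2,b6,b7}
  DF⁺ = {b2,b8}

Answer: ["b2", "b8"]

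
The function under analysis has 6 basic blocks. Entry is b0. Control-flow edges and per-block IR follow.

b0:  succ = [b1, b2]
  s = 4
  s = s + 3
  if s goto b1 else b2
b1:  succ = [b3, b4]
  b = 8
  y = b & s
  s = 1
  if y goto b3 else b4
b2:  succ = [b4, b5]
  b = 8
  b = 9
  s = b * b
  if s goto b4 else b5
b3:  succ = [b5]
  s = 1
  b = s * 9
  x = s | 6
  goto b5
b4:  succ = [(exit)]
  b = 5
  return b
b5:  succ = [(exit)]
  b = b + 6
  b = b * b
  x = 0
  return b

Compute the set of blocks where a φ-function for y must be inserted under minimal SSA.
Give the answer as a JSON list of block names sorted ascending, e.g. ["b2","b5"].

Answer: ["b4", "b5"]

Working:
idom tree: b1←b0 b2←b0 b3←b1 b4←b0 b5←b0
Dom at joins:
  b4: preds {b1,b2}: {b0,b1} ∩ {b0,b2} = {b0}; idom=b0
  b5: preds {b2,b3}: {b0,b2} ∩ {b0,b1,b3} = {b0}; idom=b0

DF walk-up:
  join b4 pred b1: b1 stop@b0
  join b4 pred b2: b2 stop@b0
  join b5 pred b2: b2 stop@b0
  join b5 pred b3: b3→b1 stop@b0
  b0 → ∅
  b1 → {b4,b5}
  b2 → {b4,b5}
  b3 → {b5}
  b4 → ∅
  b5 → ∅

φ for y: defs {b1}
  DF⁺ = {b4,b5}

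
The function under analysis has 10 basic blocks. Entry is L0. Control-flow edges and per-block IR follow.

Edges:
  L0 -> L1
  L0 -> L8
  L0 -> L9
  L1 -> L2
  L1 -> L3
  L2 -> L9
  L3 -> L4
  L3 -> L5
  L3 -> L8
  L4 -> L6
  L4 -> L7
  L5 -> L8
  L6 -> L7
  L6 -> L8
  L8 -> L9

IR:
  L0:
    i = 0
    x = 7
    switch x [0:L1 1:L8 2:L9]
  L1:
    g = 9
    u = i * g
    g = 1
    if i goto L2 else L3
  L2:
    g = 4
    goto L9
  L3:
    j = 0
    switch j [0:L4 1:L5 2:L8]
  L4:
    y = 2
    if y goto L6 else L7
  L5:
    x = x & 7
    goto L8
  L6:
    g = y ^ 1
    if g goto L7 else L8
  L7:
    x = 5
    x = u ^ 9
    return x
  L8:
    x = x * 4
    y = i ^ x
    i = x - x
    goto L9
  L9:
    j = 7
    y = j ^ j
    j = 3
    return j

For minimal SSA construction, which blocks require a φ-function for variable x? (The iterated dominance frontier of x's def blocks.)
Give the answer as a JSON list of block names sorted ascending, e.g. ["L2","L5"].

idom tree: L1←L0 L2←L1 L3←L1 L4←L3 L5←L3 L6←L4 L7←L4 L8←L0 L9←L0
Join-block Dom:
  L7: preds {L4,L6}: {L0,L1,L3,L4} ∩ {L0,L1,L3,L4,L6} = {L0,L1,L3,L4}; idom=L4
  L8: preds {L0,L3,L5,L6}: {L0} ∩ {L0,L1,L3} ∩ {L0,L1,L3,L5} ∩ {L0,L1,L3,L4,L6} = {L0}; idom=L0
  L9: preds {L0,L2,L8}: {L0} ∩ {L0,L1,L2} ∩ {L0,L8} = {L0}; idom=L0

Frontier:
  L7←L4: walk · to L4
  L7←L6: walk L6 to L4
  L8←L0: walk · to L0
  L8←L3: walk L3→L1 to L0
  L8←L5: walk L5→L3→L1 to L0
  L8←L6: walk L6→L4→L3→L1 to L0
  L9←L0: walk · to L0
  L9←L2: walk L2→L1 to L0
  L9←L8: walk L8 to L0
  DF(L0)=∅
  DF(L1)={L8,L9}
  DF(L2)={L9}
  DF(L3)={L8}
  DF(L4)={L8}
  DF(L5)={L8}
  DF(L6)={L7,L8}
  DF(L7)=∅
  DF(L8)={L9}
  DF(L9)=∅

φ for x: defs {L0,L5,L7,L8}
  DF⁺ = {L8,L9}

Answer: ["L8", "L9"]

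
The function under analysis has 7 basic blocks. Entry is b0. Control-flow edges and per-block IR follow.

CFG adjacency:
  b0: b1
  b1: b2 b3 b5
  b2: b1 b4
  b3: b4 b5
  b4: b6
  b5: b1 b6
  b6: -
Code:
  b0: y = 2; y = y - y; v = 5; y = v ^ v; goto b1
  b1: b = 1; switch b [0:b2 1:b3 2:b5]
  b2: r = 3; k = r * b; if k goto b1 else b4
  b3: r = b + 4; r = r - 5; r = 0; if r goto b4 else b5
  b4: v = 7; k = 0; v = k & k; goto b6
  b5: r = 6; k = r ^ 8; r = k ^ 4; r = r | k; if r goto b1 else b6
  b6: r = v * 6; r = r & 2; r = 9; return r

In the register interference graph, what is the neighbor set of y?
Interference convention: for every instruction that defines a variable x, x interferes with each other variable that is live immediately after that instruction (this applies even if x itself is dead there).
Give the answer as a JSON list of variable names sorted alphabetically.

def/use:
  b0 def {v,y} use ∅
  b1 def {b} use ∅
  b2 def {k,r} use {b}
  b3 def {r} use {b}
  b4 def {k,v} use ∅
  b5 def {k,r} use ∅
  b6 def {r} use {v}

Liveness:
  b0: in=∅ out={v}
  b1: in={v} out={b,v}
  b2: in={b,v} out={v}
  b3: in={b,v} out={v}
  b4: in=∅ out={v}
  b5: in={v} out={v}
  b6: in={v} out=∅

Interference:
  b: {r,v}
  k: {r,v}
  r: {b,k,v}
  v: {b,k,r,y}
  y: {v}

N(y) = ["v"]

Answer: ["v"]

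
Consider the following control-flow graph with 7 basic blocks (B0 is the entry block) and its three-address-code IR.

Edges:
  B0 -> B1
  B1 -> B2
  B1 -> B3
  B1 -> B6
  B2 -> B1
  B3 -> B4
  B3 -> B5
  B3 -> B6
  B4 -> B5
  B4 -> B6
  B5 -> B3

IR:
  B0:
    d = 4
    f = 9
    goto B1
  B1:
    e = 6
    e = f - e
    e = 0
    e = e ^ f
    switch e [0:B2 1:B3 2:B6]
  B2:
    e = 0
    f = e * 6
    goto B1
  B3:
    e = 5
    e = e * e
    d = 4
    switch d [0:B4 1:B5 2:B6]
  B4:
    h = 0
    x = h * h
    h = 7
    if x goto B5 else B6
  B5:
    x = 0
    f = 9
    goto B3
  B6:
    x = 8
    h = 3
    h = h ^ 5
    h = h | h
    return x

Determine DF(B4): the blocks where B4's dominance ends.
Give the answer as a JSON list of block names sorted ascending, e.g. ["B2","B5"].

idom tree: B1←B0 B2←B1 B3←B1 B4←B3 B5←B3 B6←B1
Dom at joins:
  B1: preds {B0,B2}: {B0} ∩ {B0,B1,B2} = {B0}; idom=B0
  B3: preds {B1,B5}: {B0,B1} ∩ {B0,B1,B3,B5} = {B0,B1}; idom=B1
  B5: preds {B3,B4}: {B0,B1,B3} ∩ {B0,B1,B3,B4} = {B0,B1,B3}; idom=B3
  B6: preds {B1,B3,B4}: {B0,B1} ∩ {B0,B1,B3} ∩ {B0,B1,B3,B4} = {B0,B1}; idom=B1

DF derivation:
  B1←B0: walk · to B0
  B1←B2: walk B2→B1 to B0
  B3←B1: walk · to B1
  B3←B5: walk B5→B3 to B1
  B5←B3: walk · to B3
  B5←B4: walk B4 to B3
  B6←B1: walk · to B1
  B6←B3: walk B3 to B1
  B6←B4: walk B4→B3 to B1
  DF(B0)=∅
  DF(B1)={B1}
  DF(B2)={B1}
  DF(B3)={B3,B6}
  DF(B4)={B5,B6}
  DF(B5)={B3}
  DF(B6)=∅

DF(B4) = ["B5", "B6"]

Answer: ["B5", "B6"]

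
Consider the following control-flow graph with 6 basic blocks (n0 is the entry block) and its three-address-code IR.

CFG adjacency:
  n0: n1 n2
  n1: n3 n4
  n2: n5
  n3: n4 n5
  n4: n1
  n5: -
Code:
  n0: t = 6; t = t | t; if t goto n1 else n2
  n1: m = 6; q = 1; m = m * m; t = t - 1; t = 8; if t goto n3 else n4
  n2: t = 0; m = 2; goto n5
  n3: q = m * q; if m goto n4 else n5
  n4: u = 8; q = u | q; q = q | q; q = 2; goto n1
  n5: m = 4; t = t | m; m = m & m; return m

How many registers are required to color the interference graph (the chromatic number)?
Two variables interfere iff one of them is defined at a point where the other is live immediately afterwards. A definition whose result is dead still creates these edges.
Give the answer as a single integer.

Per-block:
  n0 def {t} use ∅
  n1 def {m,q,t} use {t}
  n2 def {m,t} use ∅
  n3 def {q} use {m,q}
  n4 def {q,u} use {q}
  n5 def {m,t} use {t}

Liveness:
  n0: in=∅ out={t}
  n1: in={t} out={m,q,t}
  n2: in=∅ out={t}
  n3: in={m,q,t} out={q,t}
  n4: in={q,t} out={t}
  n5: in={t} out=∅

Interference:
  m↔{q,t}
  q↔{m,t,u}
  t↔{m,q,u}
  u↔{q,t}

Registers:
  lower bound: {m,q,t} mutually conflict ⇒ χ ≥ 3
  assign m→c2 q→c0 t→c1 u→c2 — no edge inside a register ⇒ χ ≤ 3
  χ = 3

Answer: 3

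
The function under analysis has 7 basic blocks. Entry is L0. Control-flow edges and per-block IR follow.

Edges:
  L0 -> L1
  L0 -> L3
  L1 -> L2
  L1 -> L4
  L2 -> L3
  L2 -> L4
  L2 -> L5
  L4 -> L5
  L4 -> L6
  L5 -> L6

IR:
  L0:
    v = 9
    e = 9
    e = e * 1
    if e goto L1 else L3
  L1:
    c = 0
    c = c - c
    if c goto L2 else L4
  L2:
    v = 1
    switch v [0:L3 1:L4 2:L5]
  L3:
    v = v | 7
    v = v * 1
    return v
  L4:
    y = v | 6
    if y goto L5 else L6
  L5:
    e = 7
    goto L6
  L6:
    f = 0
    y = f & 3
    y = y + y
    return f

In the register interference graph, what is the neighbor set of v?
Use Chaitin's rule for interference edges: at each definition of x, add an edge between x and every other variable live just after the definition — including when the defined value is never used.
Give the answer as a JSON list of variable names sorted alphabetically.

def/use:
  L0: def={e,v} ue=∅
  L1: def={c} ue=∅
  L2: def={v} ue=∅
  L3: def={v} ue={v}
  L4: def={y} ue={v}
  L5: def={e} ue=∅
  L6: def={f,y} ue=∅

Backward fixpoint:
  live L0: ∅→{v}
  live L1: {v}→{v}
  live L2: ∅→{v}
  live L3: {v}→∅
  live L4: {v}→∅
  live L5: ∅→∅
  live L6: ∅→∅

Interfere edges:
  c — {v}
  e — {v}
  f — {y}
  v — {c,e}
  y — {f}

N(v) = ["c", "e"]

Answer: ["c", "e"]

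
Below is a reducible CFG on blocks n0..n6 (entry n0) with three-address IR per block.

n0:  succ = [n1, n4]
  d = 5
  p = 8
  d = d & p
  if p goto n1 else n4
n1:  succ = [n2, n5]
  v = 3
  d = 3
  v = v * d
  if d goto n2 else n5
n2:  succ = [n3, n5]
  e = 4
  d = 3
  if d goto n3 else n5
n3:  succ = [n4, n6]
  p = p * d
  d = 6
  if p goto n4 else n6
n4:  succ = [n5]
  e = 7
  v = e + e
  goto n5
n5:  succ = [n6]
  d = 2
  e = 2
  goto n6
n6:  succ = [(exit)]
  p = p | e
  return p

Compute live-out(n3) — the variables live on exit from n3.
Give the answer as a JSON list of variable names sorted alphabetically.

Answer: ["e", "p"]

Analysis:
def/use:
  n0: def={d,p} ue=∅
  n1: def={d,v} ue=∅
  n2: def={d,e} ue=∅
  n3: def={d,p} ue={d,p}
  n4: def={e,v} ue=∅
  n5: def={d,e} ue=∅
  n6: def={p} ue={e,p}

Live sets:
  n0: in=∅ out={p}
  n1: in={p} out={p}
  n2: in={p} out={d,e,p}
  n3: in={d,e,p} out={e,p}
  n4: in={p} out={p}
  n5: in={p} out={e,p}
  n6: in={e,p} out=∅

live-out(n3) = ["e", "p"]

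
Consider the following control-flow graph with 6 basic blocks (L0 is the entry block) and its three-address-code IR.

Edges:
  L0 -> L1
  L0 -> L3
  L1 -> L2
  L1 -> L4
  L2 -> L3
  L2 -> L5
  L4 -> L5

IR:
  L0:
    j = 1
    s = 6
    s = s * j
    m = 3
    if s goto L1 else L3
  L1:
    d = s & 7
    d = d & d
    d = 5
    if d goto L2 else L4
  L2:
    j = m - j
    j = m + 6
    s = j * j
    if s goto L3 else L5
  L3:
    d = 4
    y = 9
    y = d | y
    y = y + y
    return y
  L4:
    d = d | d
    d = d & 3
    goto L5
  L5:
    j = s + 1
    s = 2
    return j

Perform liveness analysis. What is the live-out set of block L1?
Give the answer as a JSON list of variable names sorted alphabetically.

Answer: ["d", "j", "m", "s"]

Analysis:
Block summaries:
  L0 def {j,m,s} use ∅
  L1 def {d} use {s}
  L2 def {j,s} use {j,m}
  L3 def {d,y} use ∅
  L4 def {d} use {d}
  L5 def {j,s} use {s}

Live sets:
  live L0: ∅→{j,m,s}
  live L1: {j,m,s}→{d,j,m,s}
  live L2: {j,m}→{s}
  live L3: ∅→∅
  live L4: {d,s}→{s}
  live L5: {s}→∅

live-out(L1) = ["d", "j", "m", "s"]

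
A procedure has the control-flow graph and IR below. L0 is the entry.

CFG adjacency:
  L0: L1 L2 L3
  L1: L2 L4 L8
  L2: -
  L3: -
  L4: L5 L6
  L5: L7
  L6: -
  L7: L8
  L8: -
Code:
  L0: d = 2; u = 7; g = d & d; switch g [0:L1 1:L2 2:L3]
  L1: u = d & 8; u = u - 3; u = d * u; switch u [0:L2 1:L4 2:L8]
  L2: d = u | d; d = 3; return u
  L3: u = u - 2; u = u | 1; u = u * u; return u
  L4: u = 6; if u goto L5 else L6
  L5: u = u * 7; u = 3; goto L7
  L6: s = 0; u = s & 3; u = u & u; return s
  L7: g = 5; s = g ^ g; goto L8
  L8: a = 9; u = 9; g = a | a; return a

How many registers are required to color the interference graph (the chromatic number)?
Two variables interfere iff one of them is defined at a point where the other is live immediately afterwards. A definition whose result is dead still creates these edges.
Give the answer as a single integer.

Block summaries:
  L0: {d,g,u} / ∅
  L1: {u} / {d}
  L2: {d} / {d,u}
  L3: {u} / {u}
  L4: {u} / ∅
  L5: {u} / {u}
  L6: {s,u} / ∅
  L7: {g,s} / ∅
  L8: {a,g,u} / ∅

Backward fixpoint:
  L0: in=∅ out={d,u}
  L1: in={d} out={d,u}
  L2: in={d,u} out=∅
  L3: in={u} out=∅
  L4: in=∅ out={u}
  L5: in={u} out=∅
  L6: in=∅ out=∅
  L7: in=∅ out=∅
  L8: in=∅ out=∅

Interfere edges:
  a — {g,u}
  d — {g,u}
  g — {a,d,u}
  s — {u}
  u — {a,d,g,s}

Registers:
  {a,g,u} pairwise interfere (3-clique) ⇒ χ ≥ 3
  3-colouring: c0={u}  c1={g,s}  c2={a,d}
  χ = 3

Answer: 3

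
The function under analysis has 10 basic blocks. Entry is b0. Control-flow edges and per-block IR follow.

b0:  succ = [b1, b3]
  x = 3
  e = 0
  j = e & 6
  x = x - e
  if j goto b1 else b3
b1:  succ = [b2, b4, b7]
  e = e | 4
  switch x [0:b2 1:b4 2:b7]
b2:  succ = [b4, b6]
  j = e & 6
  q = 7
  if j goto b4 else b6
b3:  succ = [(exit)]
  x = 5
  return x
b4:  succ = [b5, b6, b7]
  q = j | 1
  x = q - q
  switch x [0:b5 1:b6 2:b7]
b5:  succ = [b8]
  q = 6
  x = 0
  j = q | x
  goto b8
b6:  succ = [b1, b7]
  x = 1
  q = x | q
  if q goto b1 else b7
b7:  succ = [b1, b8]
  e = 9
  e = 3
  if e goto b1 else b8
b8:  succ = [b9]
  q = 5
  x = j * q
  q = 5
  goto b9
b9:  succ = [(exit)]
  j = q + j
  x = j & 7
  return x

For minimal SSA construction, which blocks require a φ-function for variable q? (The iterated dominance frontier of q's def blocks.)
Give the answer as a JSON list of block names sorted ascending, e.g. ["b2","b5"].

idom tree: b1←b0 b2←b1 b3←b0 b4←b1 b5←b4 b6←b1 b7←b1 b8←b1 b9←b8
Dom∩ at merges:
  b1: preds {b0,b6,b7}: {b0} ∩ {b0,b1,b6} ∩ {b0,b1,b7} = {b0}; idom=b0
  b4: preds {b1,b2}: {b0,b1} ∩ {b0,b1,b2} = {b0,b1}; idom=b1
  b6: preds {b2,b4}: {b0,b1,b2} ∩ {b0,b1,b4} = {b0,b1}; idom=b1
  b7: preds {b1,b4,b6}: {b0,b1} ∩ {b0,b1,b4} ∩ {b0,b1,b6} = {b0,b1}; idom=b1
  b8: preds {b5,b7}: {b0,b1,b4,b5} ∩ {b0,b1,b7} = {b0,b1}; idom=b1

DF walk-up:
  b1←b0: walk · to b0
  b1←b6: walk b6→b1 to b0
  b1←b7: walk b7→b1 to b0
  b4←b1: walk · to b1
  b4←b2: walk b2 to b1
  b6←b2: walk b2 to b1
  b6←b4: walk b4 to b1
  b7←b1: walk · to b1
  b7←b4: walk b4 to b1
  b7←b6: walk b6 to b1
  b8←b5: walk b5→b4 to b1
  b8←b7: walk b7 to b1
  b0: DF=∅
  b1: DF={b1}
  b2: DF={b4,b6}
  b3: DF=∅
  b4: DF={b6,b7,b8}
  b5: DF={b8}
  b6: DF={b1,b7}
  b7: DF={b1,b8}
  b8: DF=∅
  b9: DF=∅

φ for q: defs {b2,b4,b5,b6,b8}
  DF⁺ = {b1,b4,b6,b7,b8}

Answer: ["b1", "b4", "b6", "b7", "b8"]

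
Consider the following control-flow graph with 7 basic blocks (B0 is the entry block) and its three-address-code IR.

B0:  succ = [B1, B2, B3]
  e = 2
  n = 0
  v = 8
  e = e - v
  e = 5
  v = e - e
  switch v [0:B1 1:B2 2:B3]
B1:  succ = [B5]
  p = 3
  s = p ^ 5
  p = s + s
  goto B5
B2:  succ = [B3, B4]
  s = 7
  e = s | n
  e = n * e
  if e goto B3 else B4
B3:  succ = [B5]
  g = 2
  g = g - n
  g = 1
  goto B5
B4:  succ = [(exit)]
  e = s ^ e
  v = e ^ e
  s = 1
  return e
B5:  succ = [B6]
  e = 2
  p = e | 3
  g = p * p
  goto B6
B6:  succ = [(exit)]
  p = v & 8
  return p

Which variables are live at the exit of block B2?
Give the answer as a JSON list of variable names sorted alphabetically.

Answer: ["e", "n", "s", "v"]

Working:
def/use:
  B0 def {e,n,v} use ∅
  B1 def {p,s} use ∅
  B2 def {e,s} use {n}
  B3 def {g} use {n}
  B4 def {e,s,v} use {e,s}
  B5 def {e,g,p} use ∅
  B6 def {p} use {v}

Live sets:
  live B0: ∅→{n,v}
  live B1: {v}→{v}
  live B2: {n,v}→{e,n,s,v}
  live B3: {n,v}→{v}
  live B4: {e,s}→∅
  live B5: {v}→{v}
  live B6: {v}→∅

live-out(B2) = ["e", "n", "s", "v"]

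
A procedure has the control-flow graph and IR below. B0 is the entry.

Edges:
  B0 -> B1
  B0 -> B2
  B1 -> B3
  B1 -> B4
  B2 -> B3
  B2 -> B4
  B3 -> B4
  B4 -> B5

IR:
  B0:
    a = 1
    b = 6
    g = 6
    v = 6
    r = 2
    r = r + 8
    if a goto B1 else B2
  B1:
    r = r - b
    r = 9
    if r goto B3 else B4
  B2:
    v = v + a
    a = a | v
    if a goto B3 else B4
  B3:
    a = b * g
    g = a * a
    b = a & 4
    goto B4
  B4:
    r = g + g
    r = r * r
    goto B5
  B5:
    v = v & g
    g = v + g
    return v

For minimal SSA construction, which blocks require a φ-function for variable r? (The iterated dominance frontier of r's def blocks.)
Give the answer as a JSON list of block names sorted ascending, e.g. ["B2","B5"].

idom tree: B1←B0 B2←B0 B3←B0 B4←B0 B5←B4
Join-block Dom:
  B3: preds {B1,B2}: {B0,B1} ∩ {B0,B2} = {B0}; idom=B0
  B4: preds {B1,B2,B3}: {B0,B1} ∩ {B0,B2} ∩ {B0,B3} = {B0}; idom=B0

DF derivation:
  join B3 pred B1: B1 stop@B0
  join B3 pred B2: B2 stop@B0
  join B4 pred B1: B1 stop@B0
  join B4 pred B2: B2 stop@B0
  join B4 pred B3: B3 stop@B0
  B0 → ∅
  B1 → {B3,B4}
  B2 → {B3,B4}
  B3 → {B4}
  B4 → ∅
  B5 → ∅

φ for r: defs {B0,B1,B4}
  DF⁺ = {B3,B4}

Answer: ["B3", "B4"]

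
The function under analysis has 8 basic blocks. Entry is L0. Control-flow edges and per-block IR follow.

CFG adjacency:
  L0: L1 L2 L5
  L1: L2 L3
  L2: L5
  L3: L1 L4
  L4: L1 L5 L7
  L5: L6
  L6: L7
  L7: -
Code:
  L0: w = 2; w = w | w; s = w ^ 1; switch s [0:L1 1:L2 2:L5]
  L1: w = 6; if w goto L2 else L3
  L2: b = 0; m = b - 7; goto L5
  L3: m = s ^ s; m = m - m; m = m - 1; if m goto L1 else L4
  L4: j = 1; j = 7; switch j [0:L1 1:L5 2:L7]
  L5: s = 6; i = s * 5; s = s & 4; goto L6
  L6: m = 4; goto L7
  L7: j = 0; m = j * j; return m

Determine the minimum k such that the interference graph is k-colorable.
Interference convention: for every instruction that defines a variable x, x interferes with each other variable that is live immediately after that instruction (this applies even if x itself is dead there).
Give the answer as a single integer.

Answer: 2

Derivation:
Block summaries:
  L0: {s,w} / ∅
  L1: {w} / ∅
  L2: {b,m} / ∅
  L3: {m} / {s}
  L4: {j} / ∅
  L5: {i,s} / ∅
  L6: {m} / ∅
  L7: {j,m} / ∅

Liveness:
  live L0: ∅→{s}
  live L1: {s}→{s}
  live L2: ∅→∅
  live L3: {s}→{s}
  live L4: {s}→{s}
  live L5: ∅→∅
  live L6: ∅→∅
  live L7: ∅→∅

Conflict graph:
  b: ∅
  i: {s}
  j: {s}
  m: {s}
  s: {i,j,m,w}
  w: {s}

Chromatic number:
  {i,s} pairwise interfere (2-clique) ⇒ χ ≥ 2
  2-colouring: R0={b,s}  R1={i,j,m,w}
  χ = 2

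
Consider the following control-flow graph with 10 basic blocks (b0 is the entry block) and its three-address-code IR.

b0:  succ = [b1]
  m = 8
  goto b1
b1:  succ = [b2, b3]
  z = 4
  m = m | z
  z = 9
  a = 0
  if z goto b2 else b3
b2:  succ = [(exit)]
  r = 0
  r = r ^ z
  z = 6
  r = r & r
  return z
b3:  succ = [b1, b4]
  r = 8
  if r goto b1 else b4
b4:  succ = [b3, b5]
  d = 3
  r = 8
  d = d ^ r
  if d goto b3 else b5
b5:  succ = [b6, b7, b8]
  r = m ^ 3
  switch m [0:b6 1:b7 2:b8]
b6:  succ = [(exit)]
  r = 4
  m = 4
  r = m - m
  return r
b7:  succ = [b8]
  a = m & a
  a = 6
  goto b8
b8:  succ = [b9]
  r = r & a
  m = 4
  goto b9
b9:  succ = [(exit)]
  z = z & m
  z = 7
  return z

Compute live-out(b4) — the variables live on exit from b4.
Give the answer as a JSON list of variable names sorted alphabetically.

Answer: ["a", "m", "z"]

Working:
def/use:
  b0: {m} / ∅
  b1: {a,m,z} / {m}
  b2: {r,z} / {z}
  b3: {r} / ∅
  b4: {d,r} / ∅
  b5: {r} / {m}
  b6: {m,r} / ∅
  b7: {a} / {a,m}
  b8: {m,r} / {a,r}
  b9: {z} / {m,z}

Live sets:
  b0: in=∅ out={m}
  b1: in={m} out={a,m,z}
  b2: in={z} out=∅
  b3: in={a,m,z} out={a,m,z}
  b4: in={a,m,z} out={a,m,z}
  b5: in={a,m,z} out={a,m,r,z}
  b6: in=∅ out=∅
  b7: in={a,m,r,z} out={a,r,z}
  b8: in={a,r,z} out={m,z}
  b9: in={m,z} out=∅

live-out(b4) = ["a", "m", "z"]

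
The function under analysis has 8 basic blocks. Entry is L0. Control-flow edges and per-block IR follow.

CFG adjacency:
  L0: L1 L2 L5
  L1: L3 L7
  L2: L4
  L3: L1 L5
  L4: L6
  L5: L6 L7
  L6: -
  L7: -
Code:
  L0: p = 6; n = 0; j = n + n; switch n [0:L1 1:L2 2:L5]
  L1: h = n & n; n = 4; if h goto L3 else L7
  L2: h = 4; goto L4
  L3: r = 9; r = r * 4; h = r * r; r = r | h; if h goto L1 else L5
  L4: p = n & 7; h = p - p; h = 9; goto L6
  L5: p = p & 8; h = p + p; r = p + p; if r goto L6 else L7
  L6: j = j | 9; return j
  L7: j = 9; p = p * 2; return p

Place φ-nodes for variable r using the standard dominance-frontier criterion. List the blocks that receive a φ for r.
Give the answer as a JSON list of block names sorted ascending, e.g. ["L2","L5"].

idom tree: L1←L0 L2←L0 L3←L1 L4←L2 L5←L0 L6←L0 L7←L0
Dom at joins:
  L1: preds {L0,L3}: {L0} ∩ {L0,L1,L3} = {L0}; idom=L0
  L5: preds {L0,L3}: {L0} ∩ {L0,L1,L3} = {L0}; idom=L0
  L6: preds {L4,L5}: {L0,L2,L4} ∩ {L0,L5} = {L0}; idom=L0
  L7: preds {L1,L5}: {L0,L1} ∩ {L0,L5} = {L0}; idom=L0

Frontier:
  L1←L0: walk · to L0
  L1←L3: walk L3→L1 to L0
  L5←L0: walk · to L0
  L5←L3: walk L3→L1 to L0
  L6←L4: walk L4→L2 to L0
  L6←L5: walk L5 to L0
  L7←L1: walk L1 to L0
  L7←L5: walk L5 to L0
  L0 → ∅
  L1 → {L1,L5,L7}
  L2 → {L6}
  L3 → {L1,L5}
  L4 → {L6}
  L5 → {L6,L7}
  L6 → ∅
  L7 → ∅

φ for r: defs {L3,L5}
  DF⁺ = {L1,L5,L6,L7}

Answer: ["L1", "L5", "L6", "L7"]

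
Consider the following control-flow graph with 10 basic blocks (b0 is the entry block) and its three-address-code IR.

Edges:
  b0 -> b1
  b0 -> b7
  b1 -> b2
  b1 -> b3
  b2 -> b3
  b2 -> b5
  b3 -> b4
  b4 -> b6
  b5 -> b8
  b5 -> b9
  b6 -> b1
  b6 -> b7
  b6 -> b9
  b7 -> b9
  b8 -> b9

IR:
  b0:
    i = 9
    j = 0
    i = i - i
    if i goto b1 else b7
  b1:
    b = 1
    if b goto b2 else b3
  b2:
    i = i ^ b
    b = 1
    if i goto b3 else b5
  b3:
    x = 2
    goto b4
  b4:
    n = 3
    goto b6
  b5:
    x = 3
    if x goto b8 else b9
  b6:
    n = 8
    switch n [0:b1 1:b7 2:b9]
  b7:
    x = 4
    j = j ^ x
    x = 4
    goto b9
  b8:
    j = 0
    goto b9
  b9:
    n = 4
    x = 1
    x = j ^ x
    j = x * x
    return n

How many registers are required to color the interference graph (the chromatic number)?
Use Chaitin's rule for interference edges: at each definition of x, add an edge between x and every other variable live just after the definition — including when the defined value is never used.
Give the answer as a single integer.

def/use:
  b0: {i,j} / ∅
  b1: {b} / ∅
  b2: {b,i} / {b,i}
  b3: {x} / ∅
  b4: {n} / ∅
  b5: {x} / ∅
  b6: {n} / ∅
  b7: {j,x} / {j}
  b8: {j} / ∅
  b9: {j,n,x} / {j}

Liveness:
  b0: in=∅ out={i,j}
  b1: in={i,j} out={b,i,j}
  b2: in={b,i,j} out={i,j}
  b3: in={i,j} out={i,j}
  b4: in={i,j} out={i,j}
  b5: in={j} out={j}
  b6: in={i,j} out={i,j}
  b7: in={j} out={j}
  b8: in=∅ out={j}
  b9: in={j} out=∅

Conflict graph:
  b: {i,j}
  i: {b,j,n,x}
  j: {b,i,n,x}
  n: {i,j,x}
  x: {i,j,n}

Registers:
  clique {i,j,n,x} ⇒ need ≥ 4
  4-colouring: c0={i}  c1={j}  c2={b,n}  c3={x}
  χ = 4

Answer: 4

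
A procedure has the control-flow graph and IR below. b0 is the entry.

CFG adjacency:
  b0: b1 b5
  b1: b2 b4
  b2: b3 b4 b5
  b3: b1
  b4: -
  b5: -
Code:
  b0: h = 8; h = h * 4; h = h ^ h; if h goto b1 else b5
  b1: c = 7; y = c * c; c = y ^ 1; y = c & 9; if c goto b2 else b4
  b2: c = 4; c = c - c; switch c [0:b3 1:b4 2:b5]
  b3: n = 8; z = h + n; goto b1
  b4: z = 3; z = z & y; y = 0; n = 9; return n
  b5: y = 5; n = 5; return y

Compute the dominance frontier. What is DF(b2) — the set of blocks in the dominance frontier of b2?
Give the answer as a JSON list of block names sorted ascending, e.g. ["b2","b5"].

Answer: ["b1", "b4", "b5"]

Working:
idom tree: b1←b0 b2←b1 b3←b2 b4←b1 b5←b0
Dom at joins:
  b1: preds {b0,b3}: {b0} ∩ {b0,b1,b2,b3} = {b0}; idom=b0
  b4: preds {b1,b2}: {b0,b1} ∩ {b0,b1,b2} = {b0,b1}; idom=b1
  b5: preds {b0,b2}: {b0} ∩ {b0,b1,b2} = {b0}; idom=b0

DF derivation:
  join b1 pred b0: · stop@b0
  join b1 pred b3: b3→b2→b1 stop@b0
  join b4 pred b1: · stop@b1
  join b4 pred b2: b2 stop@b1
  join b5 pred b0: · stop@b0
  join b5 pred b2: b2→b1 stop@b0
  DF(b0)=∅
  DF(b1)={b1,b5}
  DF(b2)={b1,b4,b5}
  DF(b3)={b1}
  DF(b4)=∅
  DF(b5)=∅

DF(b2) = ["b1", "b4", "b5"]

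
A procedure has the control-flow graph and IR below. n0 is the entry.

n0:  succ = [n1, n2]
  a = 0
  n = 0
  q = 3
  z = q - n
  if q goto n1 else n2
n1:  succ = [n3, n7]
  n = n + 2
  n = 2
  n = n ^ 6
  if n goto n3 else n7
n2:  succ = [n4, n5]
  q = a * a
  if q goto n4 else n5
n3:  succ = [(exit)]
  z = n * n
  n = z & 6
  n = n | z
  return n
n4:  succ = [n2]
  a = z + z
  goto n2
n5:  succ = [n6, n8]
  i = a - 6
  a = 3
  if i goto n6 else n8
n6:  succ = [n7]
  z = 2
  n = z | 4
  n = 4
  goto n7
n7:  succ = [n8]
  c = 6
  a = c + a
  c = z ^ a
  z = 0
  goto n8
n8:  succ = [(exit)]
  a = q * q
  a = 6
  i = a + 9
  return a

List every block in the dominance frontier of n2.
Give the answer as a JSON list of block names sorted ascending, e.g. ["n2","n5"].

idom tree: n1←n0 n2←n0 n3←n1 n4←n2 n5←n2 n6←n5 n7←n0 n8←n0
Dom∩ at merges:
  n2: preds {n0,n4}: {n0} ∩ {n0,n2,n4} = {n0}; idom=n0
  n7: preds {n1,n6}: {n0,n1} ∩ {n0,n2,n5,n6} = {n0}; idom=n0
  n8: preds {n5,n7}: {n0,n2,n5} ∩ {n0,n7} = {n0}; idom=n0

DF walk-up:
  n2←n0: walk · to n0
  n2←n4: walk n4→n2 to n0
  n7←n1: walk n1 to n0
  n7←n6: walk n6→n5→n2 to n0
  n8←n5: walk n5→n2 to n0
  n8←n7: walk n7 to n0
  DF(n0)=∅
  DF(n1)={n7}
  DF(n2)={n2,n7,n8}
  DF(n3)=∅
  DF(n4)={n2}
  DF(n5)={n7,n8}
  DF(n6)={n7}
  DF(n7)={n8}
  DF(n8)=∅

DF(n2) = ["n2", "n7", "n8"]

Answer: ["n2", "n7", "n8"]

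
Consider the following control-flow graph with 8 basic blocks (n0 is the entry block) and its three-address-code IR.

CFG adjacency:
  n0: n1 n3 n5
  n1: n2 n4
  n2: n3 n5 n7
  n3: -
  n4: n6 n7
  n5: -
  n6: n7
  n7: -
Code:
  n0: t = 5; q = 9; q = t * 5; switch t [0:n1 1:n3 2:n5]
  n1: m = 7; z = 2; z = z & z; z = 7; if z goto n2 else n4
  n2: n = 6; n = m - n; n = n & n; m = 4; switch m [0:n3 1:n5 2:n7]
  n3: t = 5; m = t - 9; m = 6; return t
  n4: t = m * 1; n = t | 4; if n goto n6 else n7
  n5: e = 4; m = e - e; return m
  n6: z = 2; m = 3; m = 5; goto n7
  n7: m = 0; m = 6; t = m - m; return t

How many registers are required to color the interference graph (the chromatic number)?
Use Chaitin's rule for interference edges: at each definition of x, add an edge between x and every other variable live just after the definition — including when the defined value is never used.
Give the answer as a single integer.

Per-block:
  n0 def {q,t} use ∅
  n1 def {m,z} use ∅
  n2 def {m,n} use {m}
  n3 def {m,t} use ∅
  n4 def {n,t} use {m}
  n5 def {e,m} use ∅
  n6 def {m,z} use ∅
  n7 def {m,t} use ∅

Backward fixpoint:
  live n0: ∅→∅
  live n1: ∅→{m}
  live n2: {m}→∅
  live n3: ∅→∅
  live n4: {m}→∅
  live n5: ∅→∅
  live n6: ∅→∅
  live n7: ∅→∅

Interference:
  e: ∅
  m: {n,t,z}
  n: {m}
  q: {t}
  t: {m,q}
  z: {m}

Registers:
  lower bound: {m,n} mutually conflict ⇒ χ ≥ 2
  2-colouring: c0={e,m,q}  c1={n,t,z}
  χ = 2

Answer: 2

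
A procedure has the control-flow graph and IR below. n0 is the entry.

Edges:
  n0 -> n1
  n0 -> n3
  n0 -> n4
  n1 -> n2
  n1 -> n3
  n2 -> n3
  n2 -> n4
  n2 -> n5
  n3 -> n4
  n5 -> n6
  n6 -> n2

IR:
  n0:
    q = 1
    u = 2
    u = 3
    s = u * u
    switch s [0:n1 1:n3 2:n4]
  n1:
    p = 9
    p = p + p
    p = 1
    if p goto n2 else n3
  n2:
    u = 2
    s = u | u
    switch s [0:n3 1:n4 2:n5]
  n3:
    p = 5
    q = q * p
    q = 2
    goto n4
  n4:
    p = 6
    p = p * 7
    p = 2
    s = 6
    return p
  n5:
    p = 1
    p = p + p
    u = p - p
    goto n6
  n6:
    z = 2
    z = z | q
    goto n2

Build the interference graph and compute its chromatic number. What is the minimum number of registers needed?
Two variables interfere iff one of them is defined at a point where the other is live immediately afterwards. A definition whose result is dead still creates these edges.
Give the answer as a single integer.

Per-block:
  n0 def {q,s,u} use ∅
  n1 def {p} use ∅
  n2 def {s,u} use ∅
  n3 def {p,q} use {q}
  n4 def {p,s} use ∅
  n5 def {p,u} use ∅
  n6 def {z} use {q}

Backward fixpoint:
  n0 li=∅ lo={q}
  n1 li={q} lo={q}
  n2 li={q} lo={q}
  n3 li={q} lo=∅
  n4 li=∅ lo=∅
  n5 li={q} lo={q}
  n6 li={q} lo={q}

Interference:
  p — {q,s}
  q — {p,s,u,z}
  s — {p,q}
  u — {q}
  z — {q}

Chromatic number:
  lower bound: {p,q,s} mutually conflict ⇒ χ ≥ 3
  3-colouring: c0={q}  c1={p,u,z}  c2={s}
  χ = 3

Answer: 3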